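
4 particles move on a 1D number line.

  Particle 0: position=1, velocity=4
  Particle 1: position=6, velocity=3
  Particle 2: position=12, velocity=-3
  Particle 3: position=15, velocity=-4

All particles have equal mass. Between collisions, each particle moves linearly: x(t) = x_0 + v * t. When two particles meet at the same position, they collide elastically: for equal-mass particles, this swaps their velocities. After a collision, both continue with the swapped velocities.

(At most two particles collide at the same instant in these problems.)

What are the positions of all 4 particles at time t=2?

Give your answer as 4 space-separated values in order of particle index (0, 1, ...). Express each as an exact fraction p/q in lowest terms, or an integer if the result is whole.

Answer: 6 7 9 12

Derivation:
Collision at t=1: particles 1 and 2 swap velocities; positions: p0=5 p1=9 p2=9 p3=11; velocities now: v0=4 v1=-3 v2=3 v3=-4
Collision at t=9/7: particles 2 and 3 swap velocities; positions: p0=43/7 p1=57/7 p2=69/7 p3=69/7; velocities now: v0=4 v1=-3 v2=-4 v3=3
Collision at t=11/7: particles 0 and 1 swap velocities; positions: p0=51/7 p1=51/7 p2=61/7 p3=75/7; velocities now: v0=-3 v1=4 v2=-4 v3=3
Collision at t=7/4: particles 1 and 2 swap velocities; positions: p0=27/4 p1=8 p2=8 p3=45/4; velocities now: v0=-3 v1=-4 v2=4 v3=3
Advance to t=2 (no further collisions before then); velocities: v0=-3 v1=-4 v2=4 v3=3; positions = 6 7 9 12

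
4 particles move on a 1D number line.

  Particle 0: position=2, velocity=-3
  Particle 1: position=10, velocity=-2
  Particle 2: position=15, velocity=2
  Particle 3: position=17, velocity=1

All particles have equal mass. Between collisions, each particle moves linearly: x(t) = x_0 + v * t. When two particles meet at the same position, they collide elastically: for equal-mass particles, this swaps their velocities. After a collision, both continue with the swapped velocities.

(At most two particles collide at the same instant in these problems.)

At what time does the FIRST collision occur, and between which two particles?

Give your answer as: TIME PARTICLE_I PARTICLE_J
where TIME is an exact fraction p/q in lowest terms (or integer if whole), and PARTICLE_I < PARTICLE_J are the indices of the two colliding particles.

Answer: 2 2 3

Derivation:
Pair (0,1): pos 2,10 vel -3,-2 -> not approaching (rel speed -1 <= 0)
Pair (1,2): pos 10,15 vel -2,2 -> not approaching (rel speed -4 <= 0)
Pair (2,3): pos 15,17 vel 2,1 -> gap=2, closing at 1/unit, collide at t=2
Earliest collision: t=2 between 2 and 3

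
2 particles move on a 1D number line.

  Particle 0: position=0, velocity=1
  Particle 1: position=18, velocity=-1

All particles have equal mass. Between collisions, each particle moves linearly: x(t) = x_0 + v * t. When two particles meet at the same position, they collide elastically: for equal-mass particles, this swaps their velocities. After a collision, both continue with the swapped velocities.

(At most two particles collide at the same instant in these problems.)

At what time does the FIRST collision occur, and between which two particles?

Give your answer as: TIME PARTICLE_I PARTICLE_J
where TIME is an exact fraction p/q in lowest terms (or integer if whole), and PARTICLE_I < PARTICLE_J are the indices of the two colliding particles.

Pair (0,1): pos 0,18 vel 1,-1 -> gap=18, closing at 2/unit, collide at t=9
Earliest collision: t=9 between 0 and 1

Answer: 9 0 1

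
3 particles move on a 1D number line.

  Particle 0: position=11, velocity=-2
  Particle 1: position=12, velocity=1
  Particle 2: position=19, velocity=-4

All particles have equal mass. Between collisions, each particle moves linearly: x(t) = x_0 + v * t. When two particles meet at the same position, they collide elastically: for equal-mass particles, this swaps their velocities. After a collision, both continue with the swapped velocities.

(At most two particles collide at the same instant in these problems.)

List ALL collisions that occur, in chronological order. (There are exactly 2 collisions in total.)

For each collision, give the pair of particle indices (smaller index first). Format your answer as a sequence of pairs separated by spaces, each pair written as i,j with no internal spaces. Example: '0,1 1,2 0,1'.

Collision at t=7/5: particles 1 and 2 swap velocities; positions: p0=41/5 p1=67/5 p2=67/5; velocities now: v0=-2 v1=-4 v2=1
Collision at t=4: particles 0 and 1 swap velocities; positions: p0=3 p1=3 p2=16; velocities now: v0=-4 v1=-2 v2=1

Answer: 1,2 0,1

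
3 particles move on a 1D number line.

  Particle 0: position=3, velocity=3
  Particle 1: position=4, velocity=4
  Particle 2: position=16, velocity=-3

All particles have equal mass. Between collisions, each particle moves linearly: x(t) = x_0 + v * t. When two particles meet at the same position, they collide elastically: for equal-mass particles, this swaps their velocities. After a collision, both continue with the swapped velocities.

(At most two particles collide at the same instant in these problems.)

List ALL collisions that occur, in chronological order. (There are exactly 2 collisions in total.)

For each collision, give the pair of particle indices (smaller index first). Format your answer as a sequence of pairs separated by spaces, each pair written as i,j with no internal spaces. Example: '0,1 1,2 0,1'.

Collision at t=12/7: particles 1 and 2 swap velocities; positions: p0=57/7 p1=76/7 p2=76/7; velocities now: v0=3 v1=-3 v2=4
Collision at t=13/6: particles 0 and 1 swap velocities; positions: p0=19/2 p1=19/2 p2=38/3; velocities now: v0=-3 v1=3 v2=4

Answer: 1,2 0,1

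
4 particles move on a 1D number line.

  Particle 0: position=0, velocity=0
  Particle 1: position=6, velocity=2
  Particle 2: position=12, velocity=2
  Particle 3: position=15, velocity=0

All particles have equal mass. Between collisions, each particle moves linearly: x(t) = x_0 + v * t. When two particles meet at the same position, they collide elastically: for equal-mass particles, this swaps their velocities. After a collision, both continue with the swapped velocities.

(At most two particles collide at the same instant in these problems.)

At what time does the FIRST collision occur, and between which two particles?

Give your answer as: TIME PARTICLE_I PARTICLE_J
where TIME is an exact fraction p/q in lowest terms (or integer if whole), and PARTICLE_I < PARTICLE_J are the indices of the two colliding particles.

Pair (0,1): pos 0,6 vel 0,2 -> not approaching (rel speed -2 <= 0)
Pair (1,2): pos 6,12 vel 2,2 -> not approaching (rel speed 0 <= 0)
Pair (2,3): pos 12,15 vel 2,0 -> gap=3, closing at 2/unit, collide at t=3/2
Earliest collision: t=3/2 between 2 and 3

Answer: 3/2 2 3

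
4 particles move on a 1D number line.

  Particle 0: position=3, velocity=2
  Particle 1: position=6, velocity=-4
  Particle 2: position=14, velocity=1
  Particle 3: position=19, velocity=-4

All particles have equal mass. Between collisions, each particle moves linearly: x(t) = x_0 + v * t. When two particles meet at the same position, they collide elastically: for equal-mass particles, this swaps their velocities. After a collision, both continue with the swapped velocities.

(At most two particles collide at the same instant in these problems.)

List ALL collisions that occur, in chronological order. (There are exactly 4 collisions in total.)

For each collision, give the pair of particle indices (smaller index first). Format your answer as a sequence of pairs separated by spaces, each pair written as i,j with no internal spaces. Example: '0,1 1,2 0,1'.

Collision at t=1/2: particles 0 and 1 swap velocities; positions: p0=4 p1=4 p2=29/2 p3=17; velocities now: v0=-4 v1=2 v2=1 v3=-4
Collision at t=1: particles 2 and 3 swap velocities; positions: p0=2 p1=5 p2=15 p3=15; velocities now: v0=-4 v1=2 v2=-4 v3=1
Collision at t=8/3: particles 1 and 2 swap velocities; positions: p0=-14/3 p1=25/3 p2=25/3 p3=50/3; velocities now: v0=-4 v1=-4 v2=2 v3=1
Collision at t=11: particles 2 and 3 swap velocities; positions: p0=-38 p1=-25 p2=25 p3=25; velocities now: v0=-4 v1=-4 v2=1 v3=2

Answer: 0,1 2,3 1,2 2,3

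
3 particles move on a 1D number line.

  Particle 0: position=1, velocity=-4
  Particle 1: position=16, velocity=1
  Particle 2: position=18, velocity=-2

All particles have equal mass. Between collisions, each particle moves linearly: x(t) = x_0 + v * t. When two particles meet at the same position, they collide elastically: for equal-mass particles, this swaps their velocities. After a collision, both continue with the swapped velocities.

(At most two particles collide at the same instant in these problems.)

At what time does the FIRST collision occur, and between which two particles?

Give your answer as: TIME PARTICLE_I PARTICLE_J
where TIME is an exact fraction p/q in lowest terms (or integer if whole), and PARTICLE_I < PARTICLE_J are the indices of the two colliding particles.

Pair (0,1): pos 1,16 vel -4,1 -> not approaching (rel speed -5 <= 0)
Pair (1,2): pos 16,18 vel 1,-2 -> gap=2, closing at 3/unit, collide at t=2/3
Earliest collision: t=2/3 between 1 and 2

Answer: 2/3 1 2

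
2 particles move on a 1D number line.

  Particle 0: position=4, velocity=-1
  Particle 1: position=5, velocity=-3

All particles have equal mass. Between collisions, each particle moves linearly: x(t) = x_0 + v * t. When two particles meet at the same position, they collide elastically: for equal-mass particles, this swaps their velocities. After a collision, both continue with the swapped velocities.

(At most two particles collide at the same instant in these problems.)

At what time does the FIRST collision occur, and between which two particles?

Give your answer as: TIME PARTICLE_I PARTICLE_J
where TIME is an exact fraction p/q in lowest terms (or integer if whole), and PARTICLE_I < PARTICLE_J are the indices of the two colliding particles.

Pair (0,1): pos 4,5 vel -1,-3 -> gap=1, closing at 2/unit, collide at t=1/2
Earliest collision: t=1/2 between 0 and 1

Answer: 1/2 0 1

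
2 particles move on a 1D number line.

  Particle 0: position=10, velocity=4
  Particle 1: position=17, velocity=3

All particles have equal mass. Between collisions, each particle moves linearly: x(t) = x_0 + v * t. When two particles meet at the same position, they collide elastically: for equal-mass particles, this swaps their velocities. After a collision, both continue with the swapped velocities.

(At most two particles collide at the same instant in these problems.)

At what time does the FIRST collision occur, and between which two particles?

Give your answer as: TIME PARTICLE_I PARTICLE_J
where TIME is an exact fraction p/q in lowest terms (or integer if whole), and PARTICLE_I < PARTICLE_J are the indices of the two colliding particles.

Pair (0,1): pos 10,17 vel 4,3 -> gap=7, closing at 1/unit, collide at t=7
Earliest collision: t=7 between 0 and 1

Answer: 7 0 1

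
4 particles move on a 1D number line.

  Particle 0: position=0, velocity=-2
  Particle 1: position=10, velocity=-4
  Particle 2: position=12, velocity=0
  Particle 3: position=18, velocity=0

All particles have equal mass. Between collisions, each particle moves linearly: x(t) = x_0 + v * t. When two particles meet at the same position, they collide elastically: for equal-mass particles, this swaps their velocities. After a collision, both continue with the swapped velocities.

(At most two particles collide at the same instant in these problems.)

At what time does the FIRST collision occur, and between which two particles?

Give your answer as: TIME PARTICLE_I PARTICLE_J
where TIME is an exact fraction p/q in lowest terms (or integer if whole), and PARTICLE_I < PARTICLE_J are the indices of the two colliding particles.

Answer: 5 0 1

Derivation:
Pair (0,1): pos 0,10 vel -2,-4 -> gap=10, closing at 2/unit, collide at t=5
Pair (1,2): pos 10,12 vel -4,0 -> not approaching (rel speed -4 <= 0)
Pair (2,3): pos 12,18 vel 0,0 -> not approaching (rel speed 0 <= 0)
Earliest collision: t=5 between 0 and 1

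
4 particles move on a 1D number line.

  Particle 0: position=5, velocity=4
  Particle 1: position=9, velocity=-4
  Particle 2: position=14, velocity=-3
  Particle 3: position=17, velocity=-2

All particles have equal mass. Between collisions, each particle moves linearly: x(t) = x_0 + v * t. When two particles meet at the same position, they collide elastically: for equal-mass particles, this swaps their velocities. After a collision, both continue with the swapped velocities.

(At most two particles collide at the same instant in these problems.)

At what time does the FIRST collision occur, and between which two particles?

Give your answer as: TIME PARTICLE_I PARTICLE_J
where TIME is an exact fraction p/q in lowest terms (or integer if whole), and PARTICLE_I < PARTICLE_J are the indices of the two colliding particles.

Pair (0,1): pos 5,9 vel 4,-4 -> gap=4, closing at 8/unit, collide at t=1/2
Pair (1,2): pos 9,14 vel -4,-3 -> not approaching (rel speed -1 <= 0)
Pair (2,3): pos 14,17 vel -3,-2 -> not approaching (rel speed -1 <= 0)
Earliest collision: t=1/2 between 0 and 1

Answer: 1/2 0 1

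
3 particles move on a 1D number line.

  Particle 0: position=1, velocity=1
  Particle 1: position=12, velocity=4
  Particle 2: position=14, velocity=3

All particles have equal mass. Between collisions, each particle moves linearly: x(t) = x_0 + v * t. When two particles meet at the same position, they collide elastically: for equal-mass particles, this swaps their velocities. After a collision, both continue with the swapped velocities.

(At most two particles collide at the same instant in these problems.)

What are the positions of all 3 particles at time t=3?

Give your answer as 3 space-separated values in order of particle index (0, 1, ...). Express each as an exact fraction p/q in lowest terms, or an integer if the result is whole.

Answer: 4 23 24

Derivation:
Collision at t=2: particles 1 and 2 swap velocities; positions: p0=3 p1=20 p2=20; velocities now: v0=1 v1=3 v2=4
Advance to t=3 (no further collisions before then); velocities: v0=1 v1=3 v2=4; positions = 4 23 24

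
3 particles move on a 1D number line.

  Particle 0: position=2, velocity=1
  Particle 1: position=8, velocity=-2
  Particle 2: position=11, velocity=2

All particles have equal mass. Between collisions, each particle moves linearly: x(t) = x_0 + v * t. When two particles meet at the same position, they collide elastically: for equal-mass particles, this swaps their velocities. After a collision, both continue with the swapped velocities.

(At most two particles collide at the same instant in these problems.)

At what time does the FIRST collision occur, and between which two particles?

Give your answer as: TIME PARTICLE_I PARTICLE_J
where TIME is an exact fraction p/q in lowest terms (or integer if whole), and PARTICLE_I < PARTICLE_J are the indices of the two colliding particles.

Pair (0,1): pos 2,8 vel 1,-2 -> gap=6, closing at 3/unit, collide at t=2
Pair (1,2): pos 8,11 vel -2,2 -> not approaching (rel speed -4 <= 0)
Earliest collision: t=2 between 0 and 1

Answer: 2 0 1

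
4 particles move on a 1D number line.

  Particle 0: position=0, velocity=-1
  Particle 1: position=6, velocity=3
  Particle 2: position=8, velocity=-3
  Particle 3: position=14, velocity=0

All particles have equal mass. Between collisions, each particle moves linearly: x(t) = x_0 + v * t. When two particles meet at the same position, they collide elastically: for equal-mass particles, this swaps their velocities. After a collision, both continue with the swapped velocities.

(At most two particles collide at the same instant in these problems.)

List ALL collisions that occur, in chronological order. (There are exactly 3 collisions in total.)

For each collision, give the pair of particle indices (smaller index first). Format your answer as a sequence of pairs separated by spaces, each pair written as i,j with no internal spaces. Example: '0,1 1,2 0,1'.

Answer: 1,2 2,3 0,1

Derivation:
Collision at t=1/3: particles 1 and 2 swap velocities; positions: p0=-1/3 p1=7 p2=7 p3=14; velocities now: v0=-1 v1=-3 v2=3 v3=0
Collision at t=8/3: particles 2 and 3 swap velocities; positions: p0=-8/3 p1=0 p2=14 p3=14; velocities now: v0=-1 v1=-3 v2=0 v3=3
Collision at t=4: particles 0 and 1 swap velocities; positions: p0=-4 p1=-4 p2=14 p3=18; velocities now: v0=-3 v1=-1 v2=0 v3=3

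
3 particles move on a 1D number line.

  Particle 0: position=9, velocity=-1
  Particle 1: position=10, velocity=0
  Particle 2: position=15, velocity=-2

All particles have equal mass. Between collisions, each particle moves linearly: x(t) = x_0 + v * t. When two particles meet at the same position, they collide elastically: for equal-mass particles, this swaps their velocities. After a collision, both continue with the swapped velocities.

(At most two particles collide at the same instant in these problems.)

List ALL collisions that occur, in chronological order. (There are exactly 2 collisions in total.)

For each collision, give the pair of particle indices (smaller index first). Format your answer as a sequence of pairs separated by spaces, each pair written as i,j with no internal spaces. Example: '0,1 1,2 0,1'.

Answer: 1,2 0,1

Derivation:
Collision at t=5/2: particles 1 and 2 swap velocities; positions: p0=13/2 p1=10 p2=10; velocities now: v0=-1 v1=-2 v2=0
Collision at t=6: particles 0 and 1 swap velocities; positions: p0=3 p1=3 p2=10; velocities now: v0=-2 v1=-1 v2=0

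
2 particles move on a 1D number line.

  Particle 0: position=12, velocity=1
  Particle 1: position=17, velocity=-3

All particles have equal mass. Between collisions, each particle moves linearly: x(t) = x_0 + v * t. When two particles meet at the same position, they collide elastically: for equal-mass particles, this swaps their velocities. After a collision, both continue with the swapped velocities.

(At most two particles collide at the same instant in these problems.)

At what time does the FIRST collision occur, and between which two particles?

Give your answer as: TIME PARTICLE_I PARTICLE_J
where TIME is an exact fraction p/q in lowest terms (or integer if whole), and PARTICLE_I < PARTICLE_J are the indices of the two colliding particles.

Answer: 5/4 0 1

Derivation:
Pair (0,1): pos 12,17 vel 1,-3 -> gap=5, closing at 4/unit, collide at t=5/4
Earliest collision: t=5/4 between 0 and 1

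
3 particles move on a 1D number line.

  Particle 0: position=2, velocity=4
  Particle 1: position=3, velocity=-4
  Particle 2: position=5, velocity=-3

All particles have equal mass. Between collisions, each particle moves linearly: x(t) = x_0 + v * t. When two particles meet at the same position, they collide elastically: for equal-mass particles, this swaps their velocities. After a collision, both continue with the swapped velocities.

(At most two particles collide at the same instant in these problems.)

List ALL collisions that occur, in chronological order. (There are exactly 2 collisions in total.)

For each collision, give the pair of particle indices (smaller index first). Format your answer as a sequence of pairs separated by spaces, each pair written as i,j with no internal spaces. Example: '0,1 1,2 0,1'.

Collision at t=1/8: particles 0 and 1 swap velocities; positions: p0=5/2 p1=5/2 p2=37/8; velocities now: v0=-4 v1=4 v2=-3
Collision at t=3/7: particles 1 and 2 swap velocities; positions: p0=9/7 p1=26/7 p2=26/7; velocities now: v0=-4 v1=-3 v2=4

Answer: 0,1 1,2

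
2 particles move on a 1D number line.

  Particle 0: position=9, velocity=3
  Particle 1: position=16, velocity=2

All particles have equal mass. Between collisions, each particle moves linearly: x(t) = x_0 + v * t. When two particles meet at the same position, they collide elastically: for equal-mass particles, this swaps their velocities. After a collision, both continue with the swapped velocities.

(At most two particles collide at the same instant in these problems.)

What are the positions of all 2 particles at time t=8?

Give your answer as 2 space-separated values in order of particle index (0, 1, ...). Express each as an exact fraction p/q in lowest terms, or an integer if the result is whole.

Collision at t=7: particles 0 and 1 swap velocities; positions: p0=30 p1=30; velocities now: v0=2 v1=3
Advance to t=8 (no further collisions before then); velocities: v0=2 v1=3; positions = 32 33

Answer: 32 33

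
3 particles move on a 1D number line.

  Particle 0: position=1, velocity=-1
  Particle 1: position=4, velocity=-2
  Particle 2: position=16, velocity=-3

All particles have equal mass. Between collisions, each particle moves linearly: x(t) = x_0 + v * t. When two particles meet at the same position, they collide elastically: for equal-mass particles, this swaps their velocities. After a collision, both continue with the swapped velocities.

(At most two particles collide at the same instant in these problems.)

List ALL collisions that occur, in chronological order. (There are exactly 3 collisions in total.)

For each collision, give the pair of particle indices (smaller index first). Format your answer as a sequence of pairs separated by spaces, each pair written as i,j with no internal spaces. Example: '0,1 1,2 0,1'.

Collision at t=3: particles 0 and 1 swap velocities; positions: p0=-2 p1=-2 p2=7; velocities now: v0=-2 v1=-1 v2=-3
Collision at t=15/2: particles 1 and 2 swap velocities; positions: p0=-11 p1=-13/2 p2=-13/2; velocities now: v0=-2 v1=-3 v2=-1
Collision at t=12: particles 0 and 1 swap velocities; positions: p0=-20 p1=-20 p2=-11; velocities now: v0=-3 v1=-2 v2=-1

Answer: 0,1 1,2 0,1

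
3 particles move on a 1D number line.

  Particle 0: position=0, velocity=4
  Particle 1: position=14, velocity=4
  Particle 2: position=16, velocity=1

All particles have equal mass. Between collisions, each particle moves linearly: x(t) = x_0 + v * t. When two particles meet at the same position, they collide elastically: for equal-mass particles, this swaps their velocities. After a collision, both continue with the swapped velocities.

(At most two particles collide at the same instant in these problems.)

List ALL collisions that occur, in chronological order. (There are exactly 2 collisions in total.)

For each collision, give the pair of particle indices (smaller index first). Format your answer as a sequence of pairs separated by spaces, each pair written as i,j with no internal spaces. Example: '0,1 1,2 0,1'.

Answer: 1,2 0,1

Derivation:
Collision at t=2/3: particles 1 and 2 swap velocities; positions: p0=8/3 p1=50/3 p2=50/3; velocities now: v0=4 v1=1 v2=4
Collision at t=16/3: particles 0 and 1 swap velocities; positions: p0=64/3 p1=64/3 p2=106/3; velocities now: v0=1 v1=4 v2=4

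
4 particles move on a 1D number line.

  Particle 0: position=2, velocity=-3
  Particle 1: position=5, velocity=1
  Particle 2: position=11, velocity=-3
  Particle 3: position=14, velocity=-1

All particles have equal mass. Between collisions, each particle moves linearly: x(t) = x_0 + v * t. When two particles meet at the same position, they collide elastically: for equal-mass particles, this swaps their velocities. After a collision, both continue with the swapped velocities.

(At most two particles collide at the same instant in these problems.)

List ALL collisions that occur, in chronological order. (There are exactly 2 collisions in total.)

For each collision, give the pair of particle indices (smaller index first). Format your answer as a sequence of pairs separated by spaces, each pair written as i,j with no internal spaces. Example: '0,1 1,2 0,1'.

Collision at t=3/2: particles 1 and 2 swap velocities; positions: p0=-5/2 p1=13/2 p2=13/2 p3=25/2; velocities now: v0=-3 v1=-3 v2=1 v3=-1
Collision at t=9/2: particles 2 and 3 swap velocities; positions: p0=-23/2 p1=-5/2 p2=19/2 p3=19/2; velocities now: v0=-3 v1=-3 v2=-1 v3=1

Answer: 1,2 2,3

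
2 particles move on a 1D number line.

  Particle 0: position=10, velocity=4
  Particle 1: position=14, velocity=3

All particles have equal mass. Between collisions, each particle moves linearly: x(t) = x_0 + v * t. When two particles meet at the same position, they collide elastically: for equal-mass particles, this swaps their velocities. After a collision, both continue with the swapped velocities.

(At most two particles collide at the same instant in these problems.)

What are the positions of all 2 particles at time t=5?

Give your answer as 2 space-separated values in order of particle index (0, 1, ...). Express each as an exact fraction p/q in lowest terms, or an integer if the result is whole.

Collision at t=4: particles 0 and 1 swap velocities; positions: p0=26 p1=26; velocities now: v0=3 v1=4
Advance to t=5 (no further collisions before then); velocities: v0=3 v1=4; positions = 29 30

Answer: 29 30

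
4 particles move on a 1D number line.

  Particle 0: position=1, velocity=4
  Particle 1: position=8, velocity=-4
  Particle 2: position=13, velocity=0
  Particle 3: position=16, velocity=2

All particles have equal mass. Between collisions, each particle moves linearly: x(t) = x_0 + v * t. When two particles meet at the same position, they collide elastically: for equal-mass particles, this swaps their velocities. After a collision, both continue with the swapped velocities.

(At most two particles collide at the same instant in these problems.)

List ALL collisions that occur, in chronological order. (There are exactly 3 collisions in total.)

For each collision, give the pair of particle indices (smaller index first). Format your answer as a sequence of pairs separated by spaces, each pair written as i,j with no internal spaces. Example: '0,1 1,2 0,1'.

Collision at t=7/8: particles 0 and 1 swap velocities; positions: p0=9/2 p1=9/2 p2=13 p3=71/4; velocities now: v0=-4 v1=4 v2=0 v3=2
Collision at t=3: particles 1 and 2 swap velocities; positions: p0=-4 p1=13 p2=13 p3=22; velocities now: v0=-4 v1=0 v2=4 v3=2
Collision at t=15/2: particles 2 and 3 swap velocities; positions: p0=-22 p1=13 p2=31 p3=31; velocities now: v0=-4 v1=0 v2=2 v3=4

Answer: 0,1 1,2 2,3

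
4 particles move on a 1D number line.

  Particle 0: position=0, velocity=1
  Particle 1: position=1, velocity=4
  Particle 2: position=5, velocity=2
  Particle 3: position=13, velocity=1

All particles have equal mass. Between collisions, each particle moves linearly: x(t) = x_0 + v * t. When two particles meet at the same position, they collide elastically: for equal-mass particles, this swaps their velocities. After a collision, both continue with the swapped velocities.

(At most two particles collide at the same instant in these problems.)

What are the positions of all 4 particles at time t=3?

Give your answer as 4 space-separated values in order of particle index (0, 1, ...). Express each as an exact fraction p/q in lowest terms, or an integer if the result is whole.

Collision at t=2: particles 1 and 2 swap velocities; positions: p0=2 p1=9 p2=9 p3=15; velocities now: v0=1 v1=2 v2=4 v3=1
Advance to t=3 (no further collisions before then); velocities: v0=1 v1=2 v2=4 v3=1; positions = 3 11 13 16

Answer: 3 11 13 16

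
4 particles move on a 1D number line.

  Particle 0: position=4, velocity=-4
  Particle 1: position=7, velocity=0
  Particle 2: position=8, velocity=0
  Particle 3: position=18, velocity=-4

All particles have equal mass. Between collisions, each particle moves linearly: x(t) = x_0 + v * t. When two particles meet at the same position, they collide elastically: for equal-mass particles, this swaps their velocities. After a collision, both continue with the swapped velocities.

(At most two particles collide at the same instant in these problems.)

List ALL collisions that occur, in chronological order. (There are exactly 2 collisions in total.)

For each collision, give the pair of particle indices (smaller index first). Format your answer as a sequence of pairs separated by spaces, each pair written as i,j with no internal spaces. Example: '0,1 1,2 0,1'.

Collision at t=5/2: particles 2 and 3 swap velocities; positions: p0=-6 p1=7 p2=8 p3=8; velocities now: v0=-4 v1=0 v2=-4 v3=0
Collision at t=11/4: particles 1 and 2 swap velocities; positions: p0=-7 p1=7 p2=7 p3=8; velocities now: v0=-4 v1=-4 v2=0 v3=0

Answer: 2,3 1,2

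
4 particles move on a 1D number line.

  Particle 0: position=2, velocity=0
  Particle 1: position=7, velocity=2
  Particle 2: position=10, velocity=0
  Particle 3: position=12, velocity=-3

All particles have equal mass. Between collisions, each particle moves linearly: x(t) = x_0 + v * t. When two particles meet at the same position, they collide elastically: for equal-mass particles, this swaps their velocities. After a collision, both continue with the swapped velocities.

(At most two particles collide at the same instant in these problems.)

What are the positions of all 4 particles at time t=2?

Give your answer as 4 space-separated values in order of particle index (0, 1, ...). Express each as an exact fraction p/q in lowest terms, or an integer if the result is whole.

Collision at t=2/3: particles 2 and 3 swap velocities; positions: p0=2 p1=25/3 p2=10 p3=10; velocities now: v0=0 v1=2 v2=-3 v3=0
Collision at t=1: particles 1 and 2 swap velocities; positions: p0=2 p1=9 p2=9 p3=10; velocities now: v0=0 v1=-3 v2=2 v3=0
Collision at t=3/2: particles 2 and 3 swap velocities; positions: p0=2 p1=15/2 p2=10 p3=10; velocities now: v0=0 v1=-3 v2=0 v3=2
Advance to t=2 (no further collisions before then); velocities: v0=0 v1=-3 v2=0 v3=2; positions = 2 6 10 11

Answer: 2 6 10 11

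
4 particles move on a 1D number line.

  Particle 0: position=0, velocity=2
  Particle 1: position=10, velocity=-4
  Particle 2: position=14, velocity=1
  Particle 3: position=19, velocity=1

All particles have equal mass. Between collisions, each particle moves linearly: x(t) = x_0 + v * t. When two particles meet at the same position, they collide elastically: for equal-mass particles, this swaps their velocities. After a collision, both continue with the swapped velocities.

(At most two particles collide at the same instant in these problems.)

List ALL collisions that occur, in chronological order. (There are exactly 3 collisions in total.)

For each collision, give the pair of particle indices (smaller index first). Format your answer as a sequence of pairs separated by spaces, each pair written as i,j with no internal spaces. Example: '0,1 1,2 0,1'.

Answer: 0,1 1,2 2,3

Derivation:
Collision at t=5/3: particles 0 and 1 swap velocities; positions: p0=10/3 p1=10/3 p2=47/3 p3=62/3; velocities now: v0=-4 v1=2 v2=1 v3=1
Collision at t=14: particles 1 and 2 swap velocities; positions: p0=-46 p1=28 p2=28 p3=33; velocities now: v0=-4 v1=1 v2=2 v3=1
Collision at t=19: particles 2 and 3 swap velocities; positions: p0=-66 p1=33 p2=38 p3=38; velocities now: v0=-4 v1=1 v2=1 v3=2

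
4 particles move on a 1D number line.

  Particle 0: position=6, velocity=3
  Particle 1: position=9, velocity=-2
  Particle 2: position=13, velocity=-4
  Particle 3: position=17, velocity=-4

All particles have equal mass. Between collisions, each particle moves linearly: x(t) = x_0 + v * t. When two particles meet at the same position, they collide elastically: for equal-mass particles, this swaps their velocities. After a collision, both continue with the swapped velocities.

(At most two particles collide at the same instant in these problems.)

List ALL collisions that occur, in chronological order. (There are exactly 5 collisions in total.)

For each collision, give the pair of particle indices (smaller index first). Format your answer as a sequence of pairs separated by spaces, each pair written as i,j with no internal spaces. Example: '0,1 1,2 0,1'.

Answer: 0,1 1,2 2,3 0,1 1,2

Derivation:
Collision at t=3/5: particles 0 and 1 swap velocities; positions: p0=39/5 p1=39/5 p2=53/5 p3=73/5; velocities now: v0=-2 v1=3 v2=-4 v3=-4
Collision at t=1: particles 1 and 2 swap velocities; positions: p0=7 p1=9 p2=9 p3=13; velocities now: v0=-2 v1=-4 v2=3 v3=-4
Collision at t=11/7: particles 2 and 3 swap velocities; positions: p0=41/7 p1=47/7 p2=75/7 p3=75/7; velocities now: v0=-2 v1=-4 v2=-4 v3=3
Collision at t=2: particles 0 and 1 swap velocities; positions: p0=5 p1=5 p2=9 p3=12; velocities now: v0=-4 v1=-2 v2=-4 v3=3
Collision at t=4: particles 1 and 2 swap velocities; positions: p0=-3 p1=1 p2=1 p3=18; velocities now: v0=-4 v1=-4 v2=-2 v3=3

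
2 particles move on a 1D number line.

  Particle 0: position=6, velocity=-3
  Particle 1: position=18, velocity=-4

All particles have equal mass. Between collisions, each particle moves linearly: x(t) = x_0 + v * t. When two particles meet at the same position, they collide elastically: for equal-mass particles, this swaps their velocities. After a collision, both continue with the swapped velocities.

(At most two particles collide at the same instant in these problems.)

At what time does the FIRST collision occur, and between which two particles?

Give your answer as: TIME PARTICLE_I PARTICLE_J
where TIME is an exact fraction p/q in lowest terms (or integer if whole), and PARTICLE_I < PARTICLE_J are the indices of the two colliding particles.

Answer: 12 0 1

Derivation:
Pair (0,1): pos 6,18 vel -3,-4 -> gap=12, closing at 1/unit, collide at t=12
Earliest collision: t=12 between 0 and 1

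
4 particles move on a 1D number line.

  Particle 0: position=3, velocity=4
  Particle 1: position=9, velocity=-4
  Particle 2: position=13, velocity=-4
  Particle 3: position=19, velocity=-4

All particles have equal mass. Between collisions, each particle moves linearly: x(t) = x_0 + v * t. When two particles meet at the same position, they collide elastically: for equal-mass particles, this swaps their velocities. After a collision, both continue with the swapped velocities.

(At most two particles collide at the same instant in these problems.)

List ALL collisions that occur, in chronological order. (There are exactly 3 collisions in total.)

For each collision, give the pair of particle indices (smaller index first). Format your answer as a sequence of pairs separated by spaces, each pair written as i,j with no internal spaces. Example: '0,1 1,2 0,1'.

Answer: 0,1 1,2 2,3

Derivation:
Collision at t=3/4: particles 0 and 1 swap velocities; positions: p0=6 p1=6 p2=10 p3=16; velocities now: v0=-4 v1=4 v2=-4 v3=-4
Collision at t=5/4: particles 1 and 2 swap velocities; positions: p0=4 p1=8 p2=8 p3=14; velocities now: v0=-4 v1=-4 v2=4 v3=-4
Collision at t=2: particles 2 and 3 swap velocities; positions: p0=1 p1=5 p2=11 p3=11; velocities now: v0=-4 v1=-4 v2=-4 v3=4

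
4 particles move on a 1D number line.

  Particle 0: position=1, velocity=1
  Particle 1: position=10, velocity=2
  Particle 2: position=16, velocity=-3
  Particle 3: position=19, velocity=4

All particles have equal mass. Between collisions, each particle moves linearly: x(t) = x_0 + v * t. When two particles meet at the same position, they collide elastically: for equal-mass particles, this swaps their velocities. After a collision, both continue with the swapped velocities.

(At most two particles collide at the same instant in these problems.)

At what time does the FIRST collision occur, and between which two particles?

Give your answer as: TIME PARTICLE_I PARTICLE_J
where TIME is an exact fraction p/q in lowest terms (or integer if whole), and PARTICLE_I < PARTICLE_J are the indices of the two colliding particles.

Pair (0,1): pos 1,10 vel 1,2 -> not approaching (rel speed -1 <= 0)
Pair (1,2): pos 10,16 vel 2,-3 -> gap=6, closing at 5/unit, collide at t=6/5
Pair (2,3): pos 16,19 vel -3,4 -> not approaching (rel speed -7 <= 0)
Earliest collision: t=6/5 between 1 and 2

Answer: 6/5 1 2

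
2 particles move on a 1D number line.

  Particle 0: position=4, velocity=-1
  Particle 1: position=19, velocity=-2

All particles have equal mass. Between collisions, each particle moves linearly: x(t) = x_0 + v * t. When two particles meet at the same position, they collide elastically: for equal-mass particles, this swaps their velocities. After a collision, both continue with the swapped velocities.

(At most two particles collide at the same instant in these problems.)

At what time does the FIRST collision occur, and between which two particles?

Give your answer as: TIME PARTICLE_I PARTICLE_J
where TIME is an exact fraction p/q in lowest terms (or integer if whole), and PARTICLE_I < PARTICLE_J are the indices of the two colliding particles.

Pair (0,1): pos 4,19 vel -1,-2 -> gap=15, closing at 1/unit, collide at t=15
Earliest collision: t=15 between 0 and 1

Answer: 15 0 1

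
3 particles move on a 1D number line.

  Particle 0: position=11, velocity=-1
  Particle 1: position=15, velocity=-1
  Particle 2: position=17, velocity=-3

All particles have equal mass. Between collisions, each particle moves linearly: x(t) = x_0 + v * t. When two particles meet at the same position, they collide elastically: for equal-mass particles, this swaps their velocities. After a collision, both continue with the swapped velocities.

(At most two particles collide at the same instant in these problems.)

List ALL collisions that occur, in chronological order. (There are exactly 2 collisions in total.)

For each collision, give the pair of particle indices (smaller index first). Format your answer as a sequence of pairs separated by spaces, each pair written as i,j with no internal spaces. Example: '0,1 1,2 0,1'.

Collision at t=1: particles 1 and 2 swap velocities; positions: p0=10 p1=14 p2=14; velocities now: v0=-1 v1=-3 v2=-1
Collision at t=3: particles 0 and 1 swap velocities; positions: p0=8 p1=8 p2=12; velocities now: v0=-3 v1=-1 v2=-1

Answer: 1,2 0,1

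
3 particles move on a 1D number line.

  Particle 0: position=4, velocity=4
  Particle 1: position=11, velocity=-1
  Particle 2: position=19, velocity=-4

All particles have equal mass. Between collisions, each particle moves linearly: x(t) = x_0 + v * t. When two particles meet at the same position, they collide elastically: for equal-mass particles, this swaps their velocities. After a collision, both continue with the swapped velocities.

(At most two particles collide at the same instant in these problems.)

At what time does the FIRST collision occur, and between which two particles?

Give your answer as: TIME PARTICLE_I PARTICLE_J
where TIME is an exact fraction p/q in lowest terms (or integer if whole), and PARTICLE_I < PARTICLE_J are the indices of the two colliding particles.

Answer: 7/5 0 1

Derivation:
Pair (0,1): pos 4,11 vel 4,-1 -> gap=7, closing at 5/unit, collide at t=7/5
Pair (1,2): pos 11,19 vel -1,-4 -> gap=8, closing at 3/unit, collide at t=8/3
Earliest collision: t=7/5 between 0 and 1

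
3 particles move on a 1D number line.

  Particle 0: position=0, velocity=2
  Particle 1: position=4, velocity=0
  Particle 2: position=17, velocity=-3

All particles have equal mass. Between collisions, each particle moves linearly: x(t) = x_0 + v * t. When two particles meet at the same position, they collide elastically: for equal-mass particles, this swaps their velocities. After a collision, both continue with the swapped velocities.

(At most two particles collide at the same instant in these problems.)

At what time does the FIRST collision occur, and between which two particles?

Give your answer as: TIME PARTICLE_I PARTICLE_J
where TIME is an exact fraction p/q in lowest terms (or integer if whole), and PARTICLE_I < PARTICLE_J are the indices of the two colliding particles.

Answer: 2 0 1

Derivation:
Pair (0,1): pos 0,4 vel 2,0 -> gap=4, closing at 2/unit, collide at t=2
Pair (1,2): pos 4,17 vel 0,-3 -> gap=13, closing at 3/unit, collide at t=13/3
Earliest collision: t=2 between 0 and 1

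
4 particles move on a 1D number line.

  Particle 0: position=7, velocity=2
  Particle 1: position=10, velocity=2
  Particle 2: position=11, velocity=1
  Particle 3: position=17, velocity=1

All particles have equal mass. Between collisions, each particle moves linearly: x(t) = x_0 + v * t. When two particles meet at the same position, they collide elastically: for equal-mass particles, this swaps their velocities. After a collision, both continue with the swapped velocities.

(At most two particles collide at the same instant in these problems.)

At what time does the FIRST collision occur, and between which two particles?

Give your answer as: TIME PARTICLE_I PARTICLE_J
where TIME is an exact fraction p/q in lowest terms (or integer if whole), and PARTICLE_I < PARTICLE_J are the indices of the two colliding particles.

Answer: 1 1 2

Derivation:
Pair (0,1): pos 7,10 vel 2,2 -> not approaching (rel speed 0 <= 0)
Pair (1,2): pos 10,11 vel 2,1 -> gap=1, closing at 1/unit, collide at t=1
Pair (2,3): pos 11,17 vel 1,1 -> not approaching (rel speed 0 <= 0)
Earliest collision: t=1 between 1 and 2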